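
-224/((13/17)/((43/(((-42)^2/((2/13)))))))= -11696/10647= -1.10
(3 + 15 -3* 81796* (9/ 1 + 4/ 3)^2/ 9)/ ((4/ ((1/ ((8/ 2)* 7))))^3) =-2.07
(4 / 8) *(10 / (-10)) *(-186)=93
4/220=0.02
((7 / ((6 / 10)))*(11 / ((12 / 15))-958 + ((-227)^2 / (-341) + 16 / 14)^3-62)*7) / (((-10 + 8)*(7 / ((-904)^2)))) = 93748539166120696327000 / 5828817687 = 16083628653407.34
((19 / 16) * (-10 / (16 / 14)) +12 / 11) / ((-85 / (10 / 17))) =0.06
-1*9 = -9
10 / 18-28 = -247 / 9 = -27.44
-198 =-198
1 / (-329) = -1 / 329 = -0.00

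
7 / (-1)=-7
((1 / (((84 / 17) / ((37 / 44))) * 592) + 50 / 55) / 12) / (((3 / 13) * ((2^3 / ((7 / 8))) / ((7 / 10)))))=4893707 / 194641920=0.03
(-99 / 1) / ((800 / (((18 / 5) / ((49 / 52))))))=-11583 / 24500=-0.47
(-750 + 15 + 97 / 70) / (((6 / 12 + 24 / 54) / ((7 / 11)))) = -462177 / 935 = -494.31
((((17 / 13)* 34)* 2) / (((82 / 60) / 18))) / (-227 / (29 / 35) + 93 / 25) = -56571750 / 13053703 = -4.33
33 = 33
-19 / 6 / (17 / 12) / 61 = -38 / 1037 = -0.04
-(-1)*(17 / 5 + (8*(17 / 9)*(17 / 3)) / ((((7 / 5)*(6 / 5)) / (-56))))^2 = 1333154272129 / 164025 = 8127750.48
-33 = -33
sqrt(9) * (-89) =-267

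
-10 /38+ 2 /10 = -6 /95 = -0.06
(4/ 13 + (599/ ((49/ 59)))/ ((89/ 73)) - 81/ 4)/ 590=129632079/ 133795480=0.97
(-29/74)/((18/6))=-29/222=-0.13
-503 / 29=-17.34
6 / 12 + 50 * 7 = 701 / 2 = 350.50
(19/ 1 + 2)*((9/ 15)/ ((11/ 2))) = 126/ 55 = 2.29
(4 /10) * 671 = 1342 /5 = 268.40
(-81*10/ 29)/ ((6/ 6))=-810/ 29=-27.93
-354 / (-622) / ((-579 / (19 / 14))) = -1121 / 840322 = -0.00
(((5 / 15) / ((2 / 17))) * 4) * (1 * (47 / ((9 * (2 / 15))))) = 3995 / 9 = 443.89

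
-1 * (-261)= 261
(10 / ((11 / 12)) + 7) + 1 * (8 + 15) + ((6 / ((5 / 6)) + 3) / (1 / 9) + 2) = 7409 / 55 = 134.71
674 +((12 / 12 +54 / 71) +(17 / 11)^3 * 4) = 65255341 / 94501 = 690.53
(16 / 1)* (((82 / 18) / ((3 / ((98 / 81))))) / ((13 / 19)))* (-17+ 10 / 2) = -4885888 / 9477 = -515.55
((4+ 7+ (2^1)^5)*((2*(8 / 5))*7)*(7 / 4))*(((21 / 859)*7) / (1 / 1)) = 288.46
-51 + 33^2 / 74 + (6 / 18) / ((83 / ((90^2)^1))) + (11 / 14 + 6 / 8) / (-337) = -108905543 / 28977956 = -3.76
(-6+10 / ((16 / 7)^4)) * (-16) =184603 / 2048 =90.14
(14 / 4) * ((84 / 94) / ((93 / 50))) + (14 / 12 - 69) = -578299 / 8742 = -66.15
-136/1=-136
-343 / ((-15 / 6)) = 686 / 5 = 137.20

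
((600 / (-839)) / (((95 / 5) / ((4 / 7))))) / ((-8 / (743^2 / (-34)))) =-82807350 / 1896979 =-43.65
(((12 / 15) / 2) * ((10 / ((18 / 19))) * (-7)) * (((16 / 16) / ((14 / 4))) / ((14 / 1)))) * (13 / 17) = -0.46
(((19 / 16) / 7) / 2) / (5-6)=-19 / 224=-0.08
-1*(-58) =58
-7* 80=-560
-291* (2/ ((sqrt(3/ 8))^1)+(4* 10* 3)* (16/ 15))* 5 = -186240-1940* sqrt(6) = -190992.01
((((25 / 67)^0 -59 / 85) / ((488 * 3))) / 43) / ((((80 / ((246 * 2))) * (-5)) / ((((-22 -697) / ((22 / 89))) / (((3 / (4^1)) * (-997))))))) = -34107203 / 1467088491000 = -0.00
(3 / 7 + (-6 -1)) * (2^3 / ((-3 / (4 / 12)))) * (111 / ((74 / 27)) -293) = -92920 / 63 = -1474.92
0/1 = 0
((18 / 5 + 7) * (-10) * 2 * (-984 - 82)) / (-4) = -56498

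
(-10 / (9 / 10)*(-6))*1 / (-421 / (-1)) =200 / 1263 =0.16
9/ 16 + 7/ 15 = 1.03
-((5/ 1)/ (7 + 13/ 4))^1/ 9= -0.05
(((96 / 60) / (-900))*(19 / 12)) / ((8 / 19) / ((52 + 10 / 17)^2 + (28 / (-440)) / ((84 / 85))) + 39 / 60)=-152337228302 / 35186113082475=-0.00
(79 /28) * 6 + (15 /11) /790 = 102987 /6083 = 16.93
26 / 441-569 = -250903 / 441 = -568.94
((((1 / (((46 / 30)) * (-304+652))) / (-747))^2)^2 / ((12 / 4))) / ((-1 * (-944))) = 625 / 44680595965773333476819668992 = 0.00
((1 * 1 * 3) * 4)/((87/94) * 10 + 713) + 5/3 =85711/50919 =1.68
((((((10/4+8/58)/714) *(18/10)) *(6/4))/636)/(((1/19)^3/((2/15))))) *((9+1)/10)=61731/4303600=0.01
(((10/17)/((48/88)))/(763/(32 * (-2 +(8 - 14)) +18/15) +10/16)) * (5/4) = -0.57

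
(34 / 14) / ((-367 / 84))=-204 / 367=-0.56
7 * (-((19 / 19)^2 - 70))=483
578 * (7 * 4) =16184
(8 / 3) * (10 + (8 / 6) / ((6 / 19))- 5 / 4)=934 / 27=34.59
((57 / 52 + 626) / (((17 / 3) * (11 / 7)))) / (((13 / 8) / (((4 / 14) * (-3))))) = -1173924 / 31603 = -37.15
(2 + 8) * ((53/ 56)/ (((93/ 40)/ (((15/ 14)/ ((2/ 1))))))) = 6625/ 3038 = 2.18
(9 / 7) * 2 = 18 / 7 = 2.57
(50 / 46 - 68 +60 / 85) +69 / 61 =-65.08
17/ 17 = 1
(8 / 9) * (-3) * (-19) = 152 / 3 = 50.67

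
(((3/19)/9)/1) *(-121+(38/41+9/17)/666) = -56167427/26459514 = -2.12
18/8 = 9/4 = 2.25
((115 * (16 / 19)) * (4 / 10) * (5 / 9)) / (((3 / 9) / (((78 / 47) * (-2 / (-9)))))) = 191360 / 8037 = 23.81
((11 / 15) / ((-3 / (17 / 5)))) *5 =-187 / 45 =-4.16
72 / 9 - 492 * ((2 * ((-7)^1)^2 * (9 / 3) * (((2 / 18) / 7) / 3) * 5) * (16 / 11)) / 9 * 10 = -1834424 / 297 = -6176.51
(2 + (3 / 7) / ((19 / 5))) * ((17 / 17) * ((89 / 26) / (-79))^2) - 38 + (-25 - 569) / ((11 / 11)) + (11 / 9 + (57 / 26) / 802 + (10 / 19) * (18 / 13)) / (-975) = -738368298230683 / 1168307898030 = -632.00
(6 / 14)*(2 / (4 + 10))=0.06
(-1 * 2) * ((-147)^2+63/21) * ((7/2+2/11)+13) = -721054.91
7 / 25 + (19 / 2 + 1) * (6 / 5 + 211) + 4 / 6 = 334357 / 150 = 2229.05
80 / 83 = 0.96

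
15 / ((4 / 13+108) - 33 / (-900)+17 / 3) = 58500 / 444643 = 0.13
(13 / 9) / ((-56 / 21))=-13 / 24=-0.54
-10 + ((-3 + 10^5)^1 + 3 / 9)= 299962 / 3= 99987.33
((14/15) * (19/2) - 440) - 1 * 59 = -7352/15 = -490.13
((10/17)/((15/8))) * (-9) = -48/17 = -2.82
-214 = -214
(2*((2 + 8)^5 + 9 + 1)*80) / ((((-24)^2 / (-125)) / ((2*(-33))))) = 687568750 / 3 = 229189583.33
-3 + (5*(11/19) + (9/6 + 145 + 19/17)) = 95293/646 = 147.51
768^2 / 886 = 294912 / 443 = 665.72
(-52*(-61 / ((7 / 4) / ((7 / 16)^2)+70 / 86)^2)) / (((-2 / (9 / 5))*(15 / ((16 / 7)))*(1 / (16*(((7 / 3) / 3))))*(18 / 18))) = -36785455616 / 673650675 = -54.61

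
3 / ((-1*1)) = -3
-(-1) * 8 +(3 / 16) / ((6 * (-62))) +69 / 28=145321 / 13888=10.46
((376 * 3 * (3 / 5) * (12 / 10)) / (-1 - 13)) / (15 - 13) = -5076 / 175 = -29.01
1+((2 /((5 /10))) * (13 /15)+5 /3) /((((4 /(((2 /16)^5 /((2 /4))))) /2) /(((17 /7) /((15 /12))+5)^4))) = 1.36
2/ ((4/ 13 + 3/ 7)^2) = 16562/ 4489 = 3.69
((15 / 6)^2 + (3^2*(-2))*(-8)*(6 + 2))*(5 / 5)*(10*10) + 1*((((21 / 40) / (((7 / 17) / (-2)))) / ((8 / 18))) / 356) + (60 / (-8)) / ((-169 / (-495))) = 557373814429 / 4813120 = 115803.02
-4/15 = -0.27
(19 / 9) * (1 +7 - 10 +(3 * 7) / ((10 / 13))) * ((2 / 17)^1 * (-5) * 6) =-9614 / 51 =-188.51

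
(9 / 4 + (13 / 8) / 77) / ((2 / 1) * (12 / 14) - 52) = -1399 / 30976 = -0.05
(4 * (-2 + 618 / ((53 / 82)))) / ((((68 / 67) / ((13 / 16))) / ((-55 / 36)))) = -1211277925 / 259488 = -4667.95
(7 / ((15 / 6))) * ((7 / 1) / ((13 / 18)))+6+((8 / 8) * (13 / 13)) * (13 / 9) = 20231 / 585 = 34.58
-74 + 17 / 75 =-73.77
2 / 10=1 / 5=0.20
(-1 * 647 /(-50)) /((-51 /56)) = -18116 /1275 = -14.21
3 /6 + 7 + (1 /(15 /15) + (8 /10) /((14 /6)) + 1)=689 /70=9.84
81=81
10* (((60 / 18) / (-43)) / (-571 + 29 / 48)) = 1600 / 1177297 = 0.00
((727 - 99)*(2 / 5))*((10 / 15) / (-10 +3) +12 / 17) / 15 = 273808 / 26775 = 10.23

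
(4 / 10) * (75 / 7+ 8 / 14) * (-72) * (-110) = 250272 / 7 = 35753.14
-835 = -835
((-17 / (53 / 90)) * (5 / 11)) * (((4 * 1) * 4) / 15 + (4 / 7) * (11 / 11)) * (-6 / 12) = 43860 / 4081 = 10.75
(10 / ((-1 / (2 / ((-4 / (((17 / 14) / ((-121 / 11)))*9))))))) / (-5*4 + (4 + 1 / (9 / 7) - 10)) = 6885 / 34958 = 0.20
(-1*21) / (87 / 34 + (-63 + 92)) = -714 / 1073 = -0.67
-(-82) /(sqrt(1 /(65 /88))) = 41*sqrt(1430) /22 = 70.47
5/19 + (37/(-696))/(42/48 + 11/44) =3212/14877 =0.22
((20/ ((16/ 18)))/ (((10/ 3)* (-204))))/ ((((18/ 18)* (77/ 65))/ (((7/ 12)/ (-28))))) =195/ 335104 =0.00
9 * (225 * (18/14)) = 18225/7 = 2603.57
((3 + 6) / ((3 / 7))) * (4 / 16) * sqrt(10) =21 * sqrt(10) / 4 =16.60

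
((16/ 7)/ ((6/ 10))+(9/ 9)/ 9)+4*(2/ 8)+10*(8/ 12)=730/ 63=11.59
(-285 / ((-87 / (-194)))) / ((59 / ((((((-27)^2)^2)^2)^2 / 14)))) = -735047772953380178390871615 / 11977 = -61371609998612355213398.31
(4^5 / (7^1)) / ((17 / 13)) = 13312 / 119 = 111.87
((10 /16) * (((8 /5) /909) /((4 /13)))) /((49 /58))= 377 /89082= 0.00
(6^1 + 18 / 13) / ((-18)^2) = 0.02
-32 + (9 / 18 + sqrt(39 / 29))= -30.34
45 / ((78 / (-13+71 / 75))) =-452 / 65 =-6.95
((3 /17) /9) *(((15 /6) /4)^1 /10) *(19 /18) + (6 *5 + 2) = 470035 /14688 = 32.00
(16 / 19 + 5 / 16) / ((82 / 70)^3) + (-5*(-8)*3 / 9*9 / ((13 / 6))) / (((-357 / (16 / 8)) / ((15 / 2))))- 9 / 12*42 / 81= -582759831593 / 291714473232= -2.00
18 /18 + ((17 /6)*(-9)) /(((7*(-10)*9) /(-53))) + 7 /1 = 2459 /420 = 5.85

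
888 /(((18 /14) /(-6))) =-4144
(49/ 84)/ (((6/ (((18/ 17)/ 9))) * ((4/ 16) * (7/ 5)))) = 5/ 153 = 0.03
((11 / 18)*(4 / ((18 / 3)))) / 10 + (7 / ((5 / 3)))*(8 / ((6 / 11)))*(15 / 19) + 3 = 265079 / 5130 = 51.67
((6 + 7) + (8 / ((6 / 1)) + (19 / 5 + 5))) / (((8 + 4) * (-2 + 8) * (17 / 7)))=2429 / 18360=0.13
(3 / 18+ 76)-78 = -1.83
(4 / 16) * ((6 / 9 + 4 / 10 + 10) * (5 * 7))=581 / 6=96.83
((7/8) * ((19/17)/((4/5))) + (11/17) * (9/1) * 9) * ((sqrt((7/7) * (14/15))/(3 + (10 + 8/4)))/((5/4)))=2.76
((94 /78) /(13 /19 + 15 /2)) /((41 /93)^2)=5149038 /6796283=0.76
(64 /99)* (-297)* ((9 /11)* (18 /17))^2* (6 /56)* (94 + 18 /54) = -356498496 /244783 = -1456.39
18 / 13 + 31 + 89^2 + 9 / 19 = 1964603 / 247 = 7953.86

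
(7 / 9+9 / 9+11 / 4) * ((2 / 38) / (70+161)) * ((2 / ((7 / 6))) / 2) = 163 / 184338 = 0.00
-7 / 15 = -0.47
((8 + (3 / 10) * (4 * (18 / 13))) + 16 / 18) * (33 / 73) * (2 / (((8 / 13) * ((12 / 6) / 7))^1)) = 118811 / 2190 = 54.25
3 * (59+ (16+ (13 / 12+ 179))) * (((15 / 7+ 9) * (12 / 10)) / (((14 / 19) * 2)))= 6804603 / 980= 6943.47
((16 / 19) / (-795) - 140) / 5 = -2114716 / 75525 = -28.00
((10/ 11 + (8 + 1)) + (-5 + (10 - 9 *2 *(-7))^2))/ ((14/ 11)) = 101755/ 7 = 14536.43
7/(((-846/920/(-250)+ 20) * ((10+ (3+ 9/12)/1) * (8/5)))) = 0.02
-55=-55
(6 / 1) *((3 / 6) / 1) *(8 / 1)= 24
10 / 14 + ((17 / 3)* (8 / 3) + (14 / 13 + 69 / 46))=30143 / 1638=18.40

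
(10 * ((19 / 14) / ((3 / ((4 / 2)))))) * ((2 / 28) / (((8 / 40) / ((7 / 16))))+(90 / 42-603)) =-12782915 / 2352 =-5434.91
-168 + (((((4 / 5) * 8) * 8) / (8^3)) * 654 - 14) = -583 / 5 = -116.60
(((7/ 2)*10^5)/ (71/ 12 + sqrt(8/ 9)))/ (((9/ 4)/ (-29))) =-11530400000/ 14739 + 1299200000*sqrt(2)/ 14739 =-657646.63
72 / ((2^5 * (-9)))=-1 / 4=-0.25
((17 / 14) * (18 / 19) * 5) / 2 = 765 / 266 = 2.88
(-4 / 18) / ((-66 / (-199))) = -199 / 297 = -0.67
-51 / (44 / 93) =-4743 / 44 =-107.80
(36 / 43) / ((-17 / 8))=-288 / 731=-0.39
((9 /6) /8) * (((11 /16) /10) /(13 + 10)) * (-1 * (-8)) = 33 /7360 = 0.00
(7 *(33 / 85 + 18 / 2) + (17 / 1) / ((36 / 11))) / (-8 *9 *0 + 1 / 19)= 1347.33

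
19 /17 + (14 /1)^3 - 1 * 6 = 46565 /17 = 2739.12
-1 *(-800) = 800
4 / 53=0.08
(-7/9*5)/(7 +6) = -0.30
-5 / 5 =-1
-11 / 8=-1.38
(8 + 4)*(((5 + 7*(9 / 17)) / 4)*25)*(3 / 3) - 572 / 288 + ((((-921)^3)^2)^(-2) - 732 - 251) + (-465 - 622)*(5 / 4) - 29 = -87122661910441642260749377063433811719285 / 50658750154216673559916389525105347976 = -1719.79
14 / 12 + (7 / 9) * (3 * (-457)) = -6391 / 6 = -1065.17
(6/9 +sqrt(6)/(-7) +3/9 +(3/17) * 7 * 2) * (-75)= -234.05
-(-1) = 1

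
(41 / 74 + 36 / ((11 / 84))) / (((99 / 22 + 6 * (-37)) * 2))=-224227 / 354090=-0.63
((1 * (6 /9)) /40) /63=1 /3780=0.00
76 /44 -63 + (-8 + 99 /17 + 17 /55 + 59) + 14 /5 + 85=83.66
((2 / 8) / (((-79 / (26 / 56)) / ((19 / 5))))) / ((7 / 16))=-247 / 19355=-0.01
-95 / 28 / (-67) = 95 / 1876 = 0.05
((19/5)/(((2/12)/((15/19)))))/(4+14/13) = 39/11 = 3.55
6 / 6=1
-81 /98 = -0.83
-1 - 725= -726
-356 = -356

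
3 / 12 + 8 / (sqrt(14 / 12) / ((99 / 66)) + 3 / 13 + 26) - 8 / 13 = -9815743 / 163135492 - 4056*sqrt(42) / 3137221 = -0.07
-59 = -59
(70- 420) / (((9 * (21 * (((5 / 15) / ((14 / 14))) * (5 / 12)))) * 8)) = -5 / 3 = -1.67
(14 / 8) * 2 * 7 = 49 / 2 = 24.50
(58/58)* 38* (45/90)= 19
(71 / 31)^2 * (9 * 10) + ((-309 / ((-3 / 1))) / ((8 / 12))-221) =779567 / 1922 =405.60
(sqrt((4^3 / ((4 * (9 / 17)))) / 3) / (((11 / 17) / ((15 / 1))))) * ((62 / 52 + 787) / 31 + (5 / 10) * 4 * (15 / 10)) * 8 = 10386320 * sqrt(51) / 4433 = 16732.05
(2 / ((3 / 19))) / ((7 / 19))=722 / 21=34.38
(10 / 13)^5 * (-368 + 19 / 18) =-330250000 / 3341637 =-98.83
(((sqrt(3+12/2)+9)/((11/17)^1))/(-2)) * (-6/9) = 68/11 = 6.18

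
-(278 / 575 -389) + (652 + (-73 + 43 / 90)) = 967.99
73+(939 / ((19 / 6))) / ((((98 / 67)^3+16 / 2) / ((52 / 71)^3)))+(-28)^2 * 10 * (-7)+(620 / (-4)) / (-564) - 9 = -21987412191524968291 / 401191655392428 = -54805.26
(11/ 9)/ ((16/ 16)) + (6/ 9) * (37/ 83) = 1135/ 747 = 1.52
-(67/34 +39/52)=-185/68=-2.72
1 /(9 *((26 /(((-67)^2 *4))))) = 76.74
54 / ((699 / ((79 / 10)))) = 711 / 1165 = 0.61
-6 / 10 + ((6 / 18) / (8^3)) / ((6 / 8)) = -3451 / 5760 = -0.60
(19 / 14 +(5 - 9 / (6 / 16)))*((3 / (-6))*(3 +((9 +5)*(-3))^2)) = 436449 / 28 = 15587.46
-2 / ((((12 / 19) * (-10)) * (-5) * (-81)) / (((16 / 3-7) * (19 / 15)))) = -361 / 218700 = -0.00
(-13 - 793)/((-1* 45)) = 806/45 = 17.91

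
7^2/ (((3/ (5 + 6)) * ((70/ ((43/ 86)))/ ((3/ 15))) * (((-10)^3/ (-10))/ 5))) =77/ 6000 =0.01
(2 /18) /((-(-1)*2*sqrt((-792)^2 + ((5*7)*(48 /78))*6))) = sqrt(6626841) /36702504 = 0.00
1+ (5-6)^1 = 0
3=3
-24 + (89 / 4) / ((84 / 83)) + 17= 5035 / 336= 14.99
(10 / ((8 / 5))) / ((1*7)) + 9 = 277 / 28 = 9.89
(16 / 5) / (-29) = -16 / 145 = -0.11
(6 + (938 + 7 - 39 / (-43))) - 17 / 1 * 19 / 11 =436363 / 473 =922.54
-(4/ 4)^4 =-1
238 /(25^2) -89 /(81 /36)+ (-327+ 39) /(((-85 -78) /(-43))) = -105578354 /916875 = -115.15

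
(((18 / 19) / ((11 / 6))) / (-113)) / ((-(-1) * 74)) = -54 / 873829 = -0.00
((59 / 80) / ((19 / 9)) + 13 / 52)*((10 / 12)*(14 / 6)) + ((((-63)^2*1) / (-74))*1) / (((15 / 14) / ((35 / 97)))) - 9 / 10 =-1747606991 / 98195040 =-17.80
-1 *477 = -477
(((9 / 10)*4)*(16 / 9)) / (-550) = -16 / 1375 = -0.01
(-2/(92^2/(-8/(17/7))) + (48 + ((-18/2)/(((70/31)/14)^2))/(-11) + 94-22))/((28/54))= 5056443657/17311525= 292.09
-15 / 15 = -1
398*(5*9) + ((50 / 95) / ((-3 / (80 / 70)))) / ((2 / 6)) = 2381950 / 133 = 17909.40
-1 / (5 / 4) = -4 / 5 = -0.80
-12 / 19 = -0.63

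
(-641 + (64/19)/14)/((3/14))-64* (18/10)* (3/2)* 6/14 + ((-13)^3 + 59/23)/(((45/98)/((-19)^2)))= -26434044566/15295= -1728280.13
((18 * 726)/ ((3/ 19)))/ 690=119.95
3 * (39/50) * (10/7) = 3.34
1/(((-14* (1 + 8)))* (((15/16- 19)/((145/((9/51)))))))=0.36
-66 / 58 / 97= -33 / 2813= -0.01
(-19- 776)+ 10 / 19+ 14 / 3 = -45019 / 57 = -789.81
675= 675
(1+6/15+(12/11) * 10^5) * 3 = 18000231/55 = 327276.93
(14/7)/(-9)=-2/9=-0.22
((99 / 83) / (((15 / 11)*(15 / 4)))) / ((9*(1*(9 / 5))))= 484 / 33615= 0.01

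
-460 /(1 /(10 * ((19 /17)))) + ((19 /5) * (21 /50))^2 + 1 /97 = -529598915051 /103062500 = -5138.62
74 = 74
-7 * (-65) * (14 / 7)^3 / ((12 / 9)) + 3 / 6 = 5461 / 2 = 2730.50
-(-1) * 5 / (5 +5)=1 / 2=0.50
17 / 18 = 0.94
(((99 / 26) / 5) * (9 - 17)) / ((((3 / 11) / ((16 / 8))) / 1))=-2904 / 65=-44.68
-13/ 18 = -0.72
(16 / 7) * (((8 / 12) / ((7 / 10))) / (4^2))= 20 / 147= 0.14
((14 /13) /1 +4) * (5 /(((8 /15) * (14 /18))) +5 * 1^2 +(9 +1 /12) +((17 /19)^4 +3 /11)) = 137.33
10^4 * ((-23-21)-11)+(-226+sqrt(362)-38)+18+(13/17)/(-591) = -5528321575/10047+sqrt(362) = -550226.97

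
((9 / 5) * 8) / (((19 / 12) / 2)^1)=1728 / 95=18.19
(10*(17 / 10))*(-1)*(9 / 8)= -19.12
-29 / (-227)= 29 / 227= 0.13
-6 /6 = -1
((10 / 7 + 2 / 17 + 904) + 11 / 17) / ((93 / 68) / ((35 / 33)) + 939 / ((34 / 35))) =2156740 / 2303619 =0.94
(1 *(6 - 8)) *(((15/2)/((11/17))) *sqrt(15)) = -255 *sqrt(15)/11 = -89.78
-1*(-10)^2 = -100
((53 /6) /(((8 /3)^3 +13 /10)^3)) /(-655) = -34773300 /21452180376541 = -0.00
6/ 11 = 0.55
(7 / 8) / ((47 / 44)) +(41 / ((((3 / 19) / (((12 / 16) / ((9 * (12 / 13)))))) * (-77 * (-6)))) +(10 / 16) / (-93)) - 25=-7018842917 / 290793888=-24.14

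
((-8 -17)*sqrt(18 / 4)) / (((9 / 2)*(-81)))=25*sqrt(2) / 243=0.15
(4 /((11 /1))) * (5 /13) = 20 /143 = 0.14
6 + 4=10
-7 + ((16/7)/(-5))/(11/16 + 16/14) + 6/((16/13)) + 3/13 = -228549/106600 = -2.14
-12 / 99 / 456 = -0.00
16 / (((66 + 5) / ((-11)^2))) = 1936 / 71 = 27.27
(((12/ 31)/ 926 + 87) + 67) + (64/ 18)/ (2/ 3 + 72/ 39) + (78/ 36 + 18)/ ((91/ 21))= 8780944331/ 54857166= 160.07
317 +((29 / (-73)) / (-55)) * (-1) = 1272726 / 4015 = 316.99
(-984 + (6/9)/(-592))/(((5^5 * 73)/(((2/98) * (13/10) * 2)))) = -11359309/49630875000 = -0.00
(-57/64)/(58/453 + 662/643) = -16602903/21579520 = -0.77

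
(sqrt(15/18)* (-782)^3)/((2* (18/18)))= -119552942* sqrt(30)/3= -218272810.50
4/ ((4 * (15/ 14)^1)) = 14/ 15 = 0.93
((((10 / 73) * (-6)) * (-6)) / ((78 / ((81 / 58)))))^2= 5904900 / 757405441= 0.01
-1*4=-4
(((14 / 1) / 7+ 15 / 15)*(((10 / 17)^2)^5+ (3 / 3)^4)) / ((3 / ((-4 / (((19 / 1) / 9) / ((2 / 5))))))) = -0.76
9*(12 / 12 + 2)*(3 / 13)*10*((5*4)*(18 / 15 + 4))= 6480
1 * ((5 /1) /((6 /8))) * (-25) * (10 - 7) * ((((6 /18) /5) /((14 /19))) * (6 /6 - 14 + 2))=10450 /21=497.62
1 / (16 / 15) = 0.94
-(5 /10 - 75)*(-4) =-298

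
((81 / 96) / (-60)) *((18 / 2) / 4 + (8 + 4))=-513 / 2560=-0.20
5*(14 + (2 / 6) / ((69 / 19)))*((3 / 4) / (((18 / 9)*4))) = 14585 / 2208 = 6.61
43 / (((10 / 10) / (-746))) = -32078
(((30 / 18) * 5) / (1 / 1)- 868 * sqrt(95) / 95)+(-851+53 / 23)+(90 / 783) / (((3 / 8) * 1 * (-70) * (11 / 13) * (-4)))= -388440917 / 462231- 868 * sqrt(95) / 95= -929.42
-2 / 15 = -0.13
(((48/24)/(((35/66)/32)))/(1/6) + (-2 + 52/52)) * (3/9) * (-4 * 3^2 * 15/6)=-151854/7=-21693.43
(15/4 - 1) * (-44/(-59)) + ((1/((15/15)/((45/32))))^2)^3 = 619844932579/63350767616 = 9.78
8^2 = 64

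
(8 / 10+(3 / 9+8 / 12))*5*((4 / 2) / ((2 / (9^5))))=531441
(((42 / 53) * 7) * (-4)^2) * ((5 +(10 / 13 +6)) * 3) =2159136 / 689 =3133.72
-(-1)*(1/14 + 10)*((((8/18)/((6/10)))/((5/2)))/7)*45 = 940/49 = 19.18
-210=-210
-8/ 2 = -4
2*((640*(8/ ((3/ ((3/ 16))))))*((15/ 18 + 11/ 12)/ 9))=1120/ 9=124.44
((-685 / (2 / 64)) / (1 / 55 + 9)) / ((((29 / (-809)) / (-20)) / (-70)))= 85341410000 / 899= 94929265.85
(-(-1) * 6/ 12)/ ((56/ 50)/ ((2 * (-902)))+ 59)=11275/ 1330436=0.01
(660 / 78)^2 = 12100 / 169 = 71.60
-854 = -854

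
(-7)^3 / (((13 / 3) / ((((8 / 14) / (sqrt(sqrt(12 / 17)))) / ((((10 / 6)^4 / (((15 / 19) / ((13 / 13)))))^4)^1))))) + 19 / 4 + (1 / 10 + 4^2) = -341704871298 *17^(1 / 4) *sqrt(2) *3^(3 / 4) / 413616455078125 + 417 / 20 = 20.84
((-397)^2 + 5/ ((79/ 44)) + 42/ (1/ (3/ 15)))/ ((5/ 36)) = 2241359028/ 1975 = 1134865.33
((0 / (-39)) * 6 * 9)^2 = 0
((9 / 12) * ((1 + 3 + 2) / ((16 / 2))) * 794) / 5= 3573 / 40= 89.32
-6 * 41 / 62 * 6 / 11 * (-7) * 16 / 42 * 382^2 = 287178432 / 341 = 842165.49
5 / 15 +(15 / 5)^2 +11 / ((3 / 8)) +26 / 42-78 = -271 / 7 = -38.71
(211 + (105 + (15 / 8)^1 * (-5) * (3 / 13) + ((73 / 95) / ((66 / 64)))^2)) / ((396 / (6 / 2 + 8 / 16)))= 2249456670713 / 809531236800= 2.78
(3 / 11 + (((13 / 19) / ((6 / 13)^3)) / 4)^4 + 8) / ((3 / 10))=69641012415406918135 / 1198266224220831744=58.12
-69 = -69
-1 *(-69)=69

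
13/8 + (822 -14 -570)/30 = 1147/120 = 9.56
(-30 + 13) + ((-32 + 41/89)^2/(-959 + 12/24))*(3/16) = -17.19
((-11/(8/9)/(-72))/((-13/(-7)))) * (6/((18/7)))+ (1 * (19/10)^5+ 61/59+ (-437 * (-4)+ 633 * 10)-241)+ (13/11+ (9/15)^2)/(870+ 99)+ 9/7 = 30003959913854911/3815211400000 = 7864.30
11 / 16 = 0.69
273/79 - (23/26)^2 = 142757/53404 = 2.67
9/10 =0.90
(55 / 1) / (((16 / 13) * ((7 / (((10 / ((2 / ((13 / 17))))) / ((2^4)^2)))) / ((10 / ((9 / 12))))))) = 232375 / 182784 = 1.27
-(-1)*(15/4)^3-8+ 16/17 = 45.68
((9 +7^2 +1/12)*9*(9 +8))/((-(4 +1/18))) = -319923/146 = -2191.25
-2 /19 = -0.11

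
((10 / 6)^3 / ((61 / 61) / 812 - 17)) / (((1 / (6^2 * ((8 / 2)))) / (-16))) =25984000 / 41409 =627.50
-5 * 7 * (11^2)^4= -7502560835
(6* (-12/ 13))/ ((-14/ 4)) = 1.58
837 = 837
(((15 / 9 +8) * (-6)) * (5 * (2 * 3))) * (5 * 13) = -113100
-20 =-20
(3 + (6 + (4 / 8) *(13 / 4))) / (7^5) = 0.00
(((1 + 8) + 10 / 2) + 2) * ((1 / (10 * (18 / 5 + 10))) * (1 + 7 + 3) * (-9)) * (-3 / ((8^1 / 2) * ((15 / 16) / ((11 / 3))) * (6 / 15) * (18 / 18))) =1452 / 17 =85.41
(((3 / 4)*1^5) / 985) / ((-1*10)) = -3 / 39400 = -0.00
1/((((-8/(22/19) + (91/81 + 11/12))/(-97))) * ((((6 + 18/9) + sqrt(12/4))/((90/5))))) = 49781952/1058533 -6222744 * sqrt(3)/1058533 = 36.85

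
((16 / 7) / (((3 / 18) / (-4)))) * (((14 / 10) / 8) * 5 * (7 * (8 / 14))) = -192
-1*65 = -65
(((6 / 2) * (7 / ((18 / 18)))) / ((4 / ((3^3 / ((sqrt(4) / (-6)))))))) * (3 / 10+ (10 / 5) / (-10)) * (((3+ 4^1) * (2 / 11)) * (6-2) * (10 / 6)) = -3969 / 11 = -360.82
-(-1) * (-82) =-82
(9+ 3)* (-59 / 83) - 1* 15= -1953 / 83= -23.53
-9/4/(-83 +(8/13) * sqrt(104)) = 36 * sqrt(26)/89045 +9711/356180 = 0.03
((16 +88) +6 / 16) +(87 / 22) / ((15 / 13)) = 47433 / 440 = 107.80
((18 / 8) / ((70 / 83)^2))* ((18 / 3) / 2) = 186003 / 19600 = 9.49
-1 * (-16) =16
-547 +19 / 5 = -2716 / 5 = -543.20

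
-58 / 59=-0.98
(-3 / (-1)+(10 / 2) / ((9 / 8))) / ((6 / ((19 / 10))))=1273 / 540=2.36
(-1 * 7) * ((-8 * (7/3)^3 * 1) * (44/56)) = 15092/27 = 558.96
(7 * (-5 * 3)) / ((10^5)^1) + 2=39979 / 20000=2.00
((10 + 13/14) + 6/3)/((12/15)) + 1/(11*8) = 4981/308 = 16.17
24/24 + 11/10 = 21/10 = 2.10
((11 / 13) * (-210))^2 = 5336100 / 169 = 31574.56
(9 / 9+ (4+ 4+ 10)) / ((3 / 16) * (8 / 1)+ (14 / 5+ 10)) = 190 / 143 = 1.33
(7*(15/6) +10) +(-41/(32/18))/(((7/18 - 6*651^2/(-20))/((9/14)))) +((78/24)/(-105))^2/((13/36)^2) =881316629779/32039453600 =27.51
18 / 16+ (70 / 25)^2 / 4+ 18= 4217 / 200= 21.08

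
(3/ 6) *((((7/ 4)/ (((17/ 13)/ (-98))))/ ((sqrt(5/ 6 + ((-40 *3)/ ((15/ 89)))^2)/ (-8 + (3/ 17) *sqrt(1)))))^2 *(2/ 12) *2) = 351704744209/ 1016172946196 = 0.35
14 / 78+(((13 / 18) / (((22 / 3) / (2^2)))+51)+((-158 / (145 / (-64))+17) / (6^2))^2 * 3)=89605522847 / 1298840400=68.99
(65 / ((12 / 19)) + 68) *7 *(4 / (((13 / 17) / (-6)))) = -488138 / 13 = -37549.08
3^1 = 3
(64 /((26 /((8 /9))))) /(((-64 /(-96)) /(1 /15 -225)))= -431872 /585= -738.24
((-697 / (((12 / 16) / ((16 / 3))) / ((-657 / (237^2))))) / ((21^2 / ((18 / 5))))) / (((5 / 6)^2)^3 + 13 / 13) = 33762189312 / 95230451645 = 0.35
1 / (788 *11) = 1 / 8668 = 0.00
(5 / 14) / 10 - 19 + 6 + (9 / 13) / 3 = -12.73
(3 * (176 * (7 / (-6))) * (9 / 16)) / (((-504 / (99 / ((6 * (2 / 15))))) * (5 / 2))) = 1089 / 32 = 34.03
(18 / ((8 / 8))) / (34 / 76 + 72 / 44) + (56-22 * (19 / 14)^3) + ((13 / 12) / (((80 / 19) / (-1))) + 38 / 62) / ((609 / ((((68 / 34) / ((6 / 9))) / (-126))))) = 44769138232729 / 4641044204160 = 9.65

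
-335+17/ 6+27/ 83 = -165257/ 498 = -331.84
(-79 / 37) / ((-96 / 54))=711 / 592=1.20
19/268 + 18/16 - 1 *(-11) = 6537/536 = 12.20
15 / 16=0.94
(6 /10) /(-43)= -3 /215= -0.01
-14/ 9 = -1.56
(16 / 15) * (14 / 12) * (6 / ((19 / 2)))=224 / 285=0.79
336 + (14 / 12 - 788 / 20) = 8933 / 30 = 297.77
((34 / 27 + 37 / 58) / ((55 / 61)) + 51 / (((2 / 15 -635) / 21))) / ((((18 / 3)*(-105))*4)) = -0.00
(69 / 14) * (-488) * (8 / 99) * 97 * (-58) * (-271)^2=18550087347136 / 231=80303408429.16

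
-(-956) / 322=478 / 161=2.97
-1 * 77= -77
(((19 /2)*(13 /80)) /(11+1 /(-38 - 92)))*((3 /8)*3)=0.16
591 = 591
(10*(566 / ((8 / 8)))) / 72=1415 / 18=78.61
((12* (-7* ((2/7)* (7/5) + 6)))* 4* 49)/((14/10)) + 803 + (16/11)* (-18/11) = -9010069/121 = -74463.38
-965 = -965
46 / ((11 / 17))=782 / 11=71.09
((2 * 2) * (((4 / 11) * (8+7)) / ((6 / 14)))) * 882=493920 / 11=44901.82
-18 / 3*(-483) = 2898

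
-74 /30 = -2.47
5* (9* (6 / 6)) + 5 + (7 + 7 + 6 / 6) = 65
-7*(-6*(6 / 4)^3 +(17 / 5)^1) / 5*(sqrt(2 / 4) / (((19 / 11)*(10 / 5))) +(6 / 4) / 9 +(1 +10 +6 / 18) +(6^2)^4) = 25949*sqrt(2) / 7600 +1584896509 / 40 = 39622417.55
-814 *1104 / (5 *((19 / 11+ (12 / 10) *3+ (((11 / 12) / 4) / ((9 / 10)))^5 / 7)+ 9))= -32535160927432998912 / 2593568055561841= -12544.56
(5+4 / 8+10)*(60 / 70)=13.29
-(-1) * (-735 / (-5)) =147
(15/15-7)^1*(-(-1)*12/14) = -36/7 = -5.14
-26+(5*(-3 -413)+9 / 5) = -10521 / 5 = -2104.20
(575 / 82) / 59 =575 / 4838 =0.12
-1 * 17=-17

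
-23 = -23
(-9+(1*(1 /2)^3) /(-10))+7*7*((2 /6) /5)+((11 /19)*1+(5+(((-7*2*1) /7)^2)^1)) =17479 /4560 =3.83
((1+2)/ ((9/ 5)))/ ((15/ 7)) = 7/ 9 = 0.78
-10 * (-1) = 10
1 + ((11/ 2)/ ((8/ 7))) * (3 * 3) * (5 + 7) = 2083/ 4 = 520.75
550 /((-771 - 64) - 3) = -275 /419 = -0.66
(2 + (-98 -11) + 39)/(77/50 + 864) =-3400/43277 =-0.08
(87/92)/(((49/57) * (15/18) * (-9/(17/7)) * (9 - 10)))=28101/78890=0.36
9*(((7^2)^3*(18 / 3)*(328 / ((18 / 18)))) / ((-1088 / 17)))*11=-1432611873 / 4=-358152968.25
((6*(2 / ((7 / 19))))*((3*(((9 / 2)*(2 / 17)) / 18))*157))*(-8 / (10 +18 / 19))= -510093 / 1547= -329.73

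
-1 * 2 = -2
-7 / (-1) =7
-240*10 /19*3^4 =-194400 /19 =-10231.58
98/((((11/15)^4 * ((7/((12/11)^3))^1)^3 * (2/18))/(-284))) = -1335325356195840000/241658985007517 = -5525.66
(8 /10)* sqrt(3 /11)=4* sqrt(33) /55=0.42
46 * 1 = 46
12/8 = 3/2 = 1.50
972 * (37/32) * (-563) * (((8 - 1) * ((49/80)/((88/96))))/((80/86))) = -223975349451/70400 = -3181468.03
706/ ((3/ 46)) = 32476/ 3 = 10825.33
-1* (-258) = 258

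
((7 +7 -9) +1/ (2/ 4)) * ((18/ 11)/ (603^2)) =14/ 444411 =0.00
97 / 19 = 5.11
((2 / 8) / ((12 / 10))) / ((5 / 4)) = 1 / 6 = 0.17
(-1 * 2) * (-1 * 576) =1152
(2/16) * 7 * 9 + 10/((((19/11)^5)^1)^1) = 168878317/19808792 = 8.53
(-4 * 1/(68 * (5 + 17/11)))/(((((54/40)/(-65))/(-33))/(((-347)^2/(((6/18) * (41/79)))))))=-374071630075/37638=-9938669.17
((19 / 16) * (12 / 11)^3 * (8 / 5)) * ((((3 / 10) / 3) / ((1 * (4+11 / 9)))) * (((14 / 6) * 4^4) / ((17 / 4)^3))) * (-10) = -5648154624 / 1536712705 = -3.68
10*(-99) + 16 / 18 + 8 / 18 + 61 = -2783 / 3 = -927.67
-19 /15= -1.27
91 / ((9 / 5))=455 / 9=50.56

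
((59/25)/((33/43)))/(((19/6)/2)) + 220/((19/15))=917648/5225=175.63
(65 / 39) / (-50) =-1 / 30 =-0.03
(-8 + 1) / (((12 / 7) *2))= -49 / 24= -2.04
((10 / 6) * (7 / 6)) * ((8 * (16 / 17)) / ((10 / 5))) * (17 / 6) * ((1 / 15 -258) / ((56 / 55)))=-425590 / 81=-5254.20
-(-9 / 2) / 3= 3 / 2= 1.50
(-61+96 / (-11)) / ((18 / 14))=-5369 / 99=-54.23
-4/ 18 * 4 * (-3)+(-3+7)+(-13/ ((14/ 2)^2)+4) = 1529/ 147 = 10.40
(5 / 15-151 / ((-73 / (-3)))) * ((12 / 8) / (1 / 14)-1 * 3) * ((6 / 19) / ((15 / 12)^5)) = -47407104 / 4334375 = -10.94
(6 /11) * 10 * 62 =3720 /11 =338.18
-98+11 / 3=-283 / 3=-94.33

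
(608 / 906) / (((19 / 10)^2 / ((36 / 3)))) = 6400 / 2869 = 2.23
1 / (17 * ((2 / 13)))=13 / 34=0.38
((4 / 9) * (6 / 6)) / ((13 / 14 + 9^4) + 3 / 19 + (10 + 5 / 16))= 8512 / 125874585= 0.00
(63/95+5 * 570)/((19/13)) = 3520569/1805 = 1950.45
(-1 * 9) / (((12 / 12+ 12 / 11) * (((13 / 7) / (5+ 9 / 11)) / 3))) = -12096 / 299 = -40.45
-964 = -964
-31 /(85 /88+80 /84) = -57288 /3545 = -16.16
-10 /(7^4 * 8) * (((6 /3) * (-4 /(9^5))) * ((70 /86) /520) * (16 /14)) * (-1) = -10 /79253146791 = -0.00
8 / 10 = 4 / 5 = 0.80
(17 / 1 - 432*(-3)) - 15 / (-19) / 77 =1920934 / 1463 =1313.01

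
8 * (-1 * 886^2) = -6279968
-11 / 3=-3.67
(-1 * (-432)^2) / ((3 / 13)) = -808704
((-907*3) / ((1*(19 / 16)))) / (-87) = 14512 / 551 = 26.34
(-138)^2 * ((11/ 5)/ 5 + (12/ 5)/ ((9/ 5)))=844284/ 25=33771.36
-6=-6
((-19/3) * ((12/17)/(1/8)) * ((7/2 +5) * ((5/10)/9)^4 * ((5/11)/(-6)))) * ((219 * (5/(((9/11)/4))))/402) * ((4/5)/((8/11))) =76285/23737698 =0.00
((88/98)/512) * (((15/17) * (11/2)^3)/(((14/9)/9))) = 1.49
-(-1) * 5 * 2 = 10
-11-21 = -32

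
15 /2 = 7.50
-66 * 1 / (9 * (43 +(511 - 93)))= -22 / 1383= -0.02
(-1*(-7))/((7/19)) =19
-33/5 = -6.60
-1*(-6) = 6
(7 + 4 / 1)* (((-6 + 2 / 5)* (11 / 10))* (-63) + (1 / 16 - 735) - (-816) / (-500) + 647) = 3283.62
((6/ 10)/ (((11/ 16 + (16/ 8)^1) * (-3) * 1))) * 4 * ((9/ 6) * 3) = -288/ 215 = -1.34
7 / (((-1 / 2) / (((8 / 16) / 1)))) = -7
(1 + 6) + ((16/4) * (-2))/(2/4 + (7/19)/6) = -29/4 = -7.25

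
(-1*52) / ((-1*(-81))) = -52 / 81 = -0.64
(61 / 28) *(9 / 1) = 549 / 28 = 19.61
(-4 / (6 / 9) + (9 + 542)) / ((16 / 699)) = 380955 / 16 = 23809.69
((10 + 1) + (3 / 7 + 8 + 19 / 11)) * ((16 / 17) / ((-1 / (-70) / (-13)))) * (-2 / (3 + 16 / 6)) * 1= 20329920 / 3179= 6395.07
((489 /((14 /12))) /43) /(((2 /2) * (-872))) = -1467 /131236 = -0.01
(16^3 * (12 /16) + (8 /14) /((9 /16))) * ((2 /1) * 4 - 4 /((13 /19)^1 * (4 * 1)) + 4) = 26523200 /819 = 32384.86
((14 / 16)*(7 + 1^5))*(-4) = -28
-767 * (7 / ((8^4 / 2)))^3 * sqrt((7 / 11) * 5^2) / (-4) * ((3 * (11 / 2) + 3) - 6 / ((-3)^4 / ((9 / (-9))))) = 1390383085 * sqrt(77) / 20409684590592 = 0.00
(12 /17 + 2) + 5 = 131 /17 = 7.71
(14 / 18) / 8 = 7 / 72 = 0.10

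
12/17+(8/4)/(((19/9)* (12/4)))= 330/323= 1.02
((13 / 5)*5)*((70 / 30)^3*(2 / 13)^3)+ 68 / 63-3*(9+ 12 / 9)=-936487 / 31941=-29.32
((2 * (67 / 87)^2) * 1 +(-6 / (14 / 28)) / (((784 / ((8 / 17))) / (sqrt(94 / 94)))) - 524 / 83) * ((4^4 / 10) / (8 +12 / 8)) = -687832926208 / 49714743645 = -13.84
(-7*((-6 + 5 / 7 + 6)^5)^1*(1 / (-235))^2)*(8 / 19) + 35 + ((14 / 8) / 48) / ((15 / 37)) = 35.09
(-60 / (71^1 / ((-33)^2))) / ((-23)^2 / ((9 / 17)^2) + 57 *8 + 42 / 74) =-1780218 / 4534273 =-0.39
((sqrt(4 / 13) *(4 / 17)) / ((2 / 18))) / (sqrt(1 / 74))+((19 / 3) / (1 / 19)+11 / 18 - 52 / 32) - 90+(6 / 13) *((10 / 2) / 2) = 72 *sqrt(962) / 221+28523 / 936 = 40.58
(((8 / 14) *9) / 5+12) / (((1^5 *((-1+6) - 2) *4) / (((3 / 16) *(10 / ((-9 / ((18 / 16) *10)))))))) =-285 / 112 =-2.54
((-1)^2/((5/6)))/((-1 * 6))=-1/5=-0.20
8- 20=-12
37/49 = 0.76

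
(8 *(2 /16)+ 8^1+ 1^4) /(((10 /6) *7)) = 6 /7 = 0.86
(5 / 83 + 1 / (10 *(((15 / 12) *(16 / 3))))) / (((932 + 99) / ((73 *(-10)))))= -91177 / 1711460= -0.05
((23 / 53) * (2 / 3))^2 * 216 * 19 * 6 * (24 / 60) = 11578752 / 14045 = 824.40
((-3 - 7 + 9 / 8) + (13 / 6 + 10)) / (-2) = -79 / 48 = -1.65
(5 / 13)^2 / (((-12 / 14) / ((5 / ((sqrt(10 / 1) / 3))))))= -175*sqrt(10) / 676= -0.82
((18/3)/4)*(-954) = -1431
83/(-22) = -83/22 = -3.77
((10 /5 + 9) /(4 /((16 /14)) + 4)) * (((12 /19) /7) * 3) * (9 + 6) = 792 /133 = 5.95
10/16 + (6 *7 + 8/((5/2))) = 1833/40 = 45.82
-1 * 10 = -10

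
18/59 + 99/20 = 6201/1180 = 5.26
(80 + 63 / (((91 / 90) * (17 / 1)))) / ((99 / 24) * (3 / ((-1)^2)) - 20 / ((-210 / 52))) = 3106320 / 643331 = 4.83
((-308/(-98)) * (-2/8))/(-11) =1/14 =0.07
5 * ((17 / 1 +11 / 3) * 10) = 3100 / 3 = 1033.33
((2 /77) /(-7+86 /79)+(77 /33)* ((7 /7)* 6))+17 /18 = 9670127 /647262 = 14.94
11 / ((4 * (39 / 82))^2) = 18491 / 6084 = 3.04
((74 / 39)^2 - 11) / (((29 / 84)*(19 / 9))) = -945420 / 93119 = -10.15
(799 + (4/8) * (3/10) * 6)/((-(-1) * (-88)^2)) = 7999/77440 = 0.10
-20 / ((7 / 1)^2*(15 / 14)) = -8 / 21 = -0.38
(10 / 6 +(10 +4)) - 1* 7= 26 / 3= 8.67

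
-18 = -18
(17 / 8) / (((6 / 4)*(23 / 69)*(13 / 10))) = 85 / 26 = 3.27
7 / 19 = 0.37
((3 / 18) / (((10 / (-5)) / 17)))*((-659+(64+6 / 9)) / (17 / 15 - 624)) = -151555 / 112116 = -1.35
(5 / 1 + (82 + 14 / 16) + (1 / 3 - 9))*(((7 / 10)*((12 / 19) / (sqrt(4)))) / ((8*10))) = 13307 / 60800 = 0.22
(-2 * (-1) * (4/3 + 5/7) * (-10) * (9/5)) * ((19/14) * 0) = 0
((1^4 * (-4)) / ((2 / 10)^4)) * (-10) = 25000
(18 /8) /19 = 9 /76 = 0.12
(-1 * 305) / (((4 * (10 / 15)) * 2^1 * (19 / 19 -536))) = 183 / 1712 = 0.11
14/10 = 7/5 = 1.40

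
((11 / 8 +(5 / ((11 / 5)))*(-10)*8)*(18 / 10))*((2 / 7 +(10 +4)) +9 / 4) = -66167793 / 12320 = -5370.76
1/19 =0.05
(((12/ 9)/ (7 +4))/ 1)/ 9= 4/ 297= 0.01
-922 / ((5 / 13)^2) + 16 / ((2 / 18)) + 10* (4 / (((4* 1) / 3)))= -151468 / 25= -6058.72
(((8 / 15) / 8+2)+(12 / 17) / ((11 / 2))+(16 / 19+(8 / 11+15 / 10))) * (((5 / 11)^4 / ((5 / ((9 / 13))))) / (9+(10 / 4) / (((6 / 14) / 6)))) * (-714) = -883781325 / 1750302268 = -0.50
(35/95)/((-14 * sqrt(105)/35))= -sqrt(105)/114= -0.09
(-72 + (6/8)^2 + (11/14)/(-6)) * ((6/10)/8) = -24047/4480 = -5.37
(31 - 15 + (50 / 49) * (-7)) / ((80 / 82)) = 1271 / 140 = 9.08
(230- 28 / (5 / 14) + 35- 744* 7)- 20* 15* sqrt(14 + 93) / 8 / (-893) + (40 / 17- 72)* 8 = -474179 / 85 + 75* sqrt(107) / 1786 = -5578.14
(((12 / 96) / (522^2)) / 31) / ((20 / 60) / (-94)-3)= -0.00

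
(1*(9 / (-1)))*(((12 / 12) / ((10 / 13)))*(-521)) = 60957 / 10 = 6095.70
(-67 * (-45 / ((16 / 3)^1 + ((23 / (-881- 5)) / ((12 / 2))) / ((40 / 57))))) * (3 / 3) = 565.97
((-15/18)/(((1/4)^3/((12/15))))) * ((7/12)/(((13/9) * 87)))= -224/1131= -0.20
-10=-10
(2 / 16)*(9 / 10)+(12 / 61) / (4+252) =2211 / 19520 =0.11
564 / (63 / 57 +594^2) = 3572 / 2234635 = 0.00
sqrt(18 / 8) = 3 / 2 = 1.50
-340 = -340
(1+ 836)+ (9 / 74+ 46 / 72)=837.76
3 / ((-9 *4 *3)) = -1 / 36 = -0.03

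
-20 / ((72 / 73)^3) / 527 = -1945085 / 49175424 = -0.04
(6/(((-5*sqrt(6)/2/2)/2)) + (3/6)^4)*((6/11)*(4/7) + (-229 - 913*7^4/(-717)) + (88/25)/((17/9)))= 4150920058/23463825 - 531317767424*sqrt(6)/117319125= -10916.40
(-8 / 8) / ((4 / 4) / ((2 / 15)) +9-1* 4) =-2 / 25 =-0.08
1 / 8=0.12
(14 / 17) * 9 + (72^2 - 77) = 86945 / 17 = 5114.41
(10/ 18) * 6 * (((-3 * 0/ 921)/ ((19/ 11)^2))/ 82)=0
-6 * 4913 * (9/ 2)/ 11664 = -4913/ 432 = -11.37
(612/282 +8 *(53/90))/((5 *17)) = 14554/179775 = 0.08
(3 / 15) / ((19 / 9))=9 / 95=0.09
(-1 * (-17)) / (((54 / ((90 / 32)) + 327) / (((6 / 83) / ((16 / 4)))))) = 85 / 95782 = 0.00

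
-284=-284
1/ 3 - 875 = -874.67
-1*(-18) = 18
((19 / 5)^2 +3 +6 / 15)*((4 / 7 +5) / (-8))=-8697 / 700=-12.42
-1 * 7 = -7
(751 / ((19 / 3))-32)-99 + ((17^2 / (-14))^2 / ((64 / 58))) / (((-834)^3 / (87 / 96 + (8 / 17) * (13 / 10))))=-137384020763250007 / 11060577042923520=-12.42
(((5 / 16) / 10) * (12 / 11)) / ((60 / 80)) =1 / 22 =0.05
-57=-57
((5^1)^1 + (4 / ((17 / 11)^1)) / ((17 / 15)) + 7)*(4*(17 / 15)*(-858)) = -4722432 / 85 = -55558.02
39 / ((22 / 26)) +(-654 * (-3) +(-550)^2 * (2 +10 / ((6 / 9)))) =56589589 / 11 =5144508.09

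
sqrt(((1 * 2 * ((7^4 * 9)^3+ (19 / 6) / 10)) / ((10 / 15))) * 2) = sqrt(6054179021717590) / 10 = 7780860.51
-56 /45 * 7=-392 /45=-8.71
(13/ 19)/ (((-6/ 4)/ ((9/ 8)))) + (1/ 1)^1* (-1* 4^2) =-1255/ 76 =-16.51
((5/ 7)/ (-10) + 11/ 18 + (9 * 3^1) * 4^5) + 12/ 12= 1741921/ 63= 27649.54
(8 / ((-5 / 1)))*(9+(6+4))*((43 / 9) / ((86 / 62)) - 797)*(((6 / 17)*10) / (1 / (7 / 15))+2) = 67306208 / 765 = 87981.97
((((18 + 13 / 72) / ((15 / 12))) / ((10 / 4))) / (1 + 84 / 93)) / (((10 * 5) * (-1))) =-40579 / 663750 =-0.06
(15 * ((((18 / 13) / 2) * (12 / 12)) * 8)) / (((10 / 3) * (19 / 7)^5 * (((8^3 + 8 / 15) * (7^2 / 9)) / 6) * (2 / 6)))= 33756345 / 30933904807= 0.00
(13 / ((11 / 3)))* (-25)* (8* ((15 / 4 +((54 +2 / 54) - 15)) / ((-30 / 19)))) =5706935 / 297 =19215.27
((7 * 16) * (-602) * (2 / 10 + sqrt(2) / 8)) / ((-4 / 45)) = 94815 * sqrt(2) + 151704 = 285792.66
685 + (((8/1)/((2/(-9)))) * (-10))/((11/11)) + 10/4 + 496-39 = 3009/2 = 1504.50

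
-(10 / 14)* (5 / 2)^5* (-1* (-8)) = -15625 / 28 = -558.04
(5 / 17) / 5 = 1 / 17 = 0.06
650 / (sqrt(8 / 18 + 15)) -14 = -14 + 1950 * sqrt(139) / 139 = 151.40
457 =457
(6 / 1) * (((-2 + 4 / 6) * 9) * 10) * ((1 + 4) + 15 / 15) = -4320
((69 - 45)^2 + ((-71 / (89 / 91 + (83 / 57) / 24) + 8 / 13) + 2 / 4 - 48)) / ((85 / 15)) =4647132111 / 57152810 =81.31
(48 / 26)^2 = 3.41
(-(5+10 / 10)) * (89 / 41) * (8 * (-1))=4272 / 41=104.20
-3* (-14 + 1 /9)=125 /3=41.67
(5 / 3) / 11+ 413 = 13634 / 33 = 413.15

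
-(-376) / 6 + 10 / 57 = 1194 / 19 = 62.84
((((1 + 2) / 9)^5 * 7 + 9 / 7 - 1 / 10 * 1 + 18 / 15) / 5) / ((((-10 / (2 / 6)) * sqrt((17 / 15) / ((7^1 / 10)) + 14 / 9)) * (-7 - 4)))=41071 * sqrt(14) / 187110000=0.00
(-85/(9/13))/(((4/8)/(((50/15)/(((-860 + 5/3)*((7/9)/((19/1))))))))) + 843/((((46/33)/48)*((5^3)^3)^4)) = 5621521268039941787720207942476/241314410232007503509521484375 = 23.30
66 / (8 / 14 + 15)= 462 / 109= 4.24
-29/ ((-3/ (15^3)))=32625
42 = 42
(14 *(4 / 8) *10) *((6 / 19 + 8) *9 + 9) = 111510 / 19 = 5868.95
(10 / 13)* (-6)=-4.62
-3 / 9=-1 / 3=-0.33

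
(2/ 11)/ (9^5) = 2/ 649539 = 0.00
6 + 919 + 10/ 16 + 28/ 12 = 927.96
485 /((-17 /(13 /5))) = -1261 /17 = -74.18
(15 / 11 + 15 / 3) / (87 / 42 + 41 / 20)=9800 / 6347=1.54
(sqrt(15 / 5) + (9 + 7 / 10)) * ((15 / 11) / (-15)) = -97 / 110 - sqrt(3) / 11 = -1.04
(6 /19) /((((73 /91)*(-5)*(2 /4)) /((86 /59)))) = -93912 /409165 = -0.23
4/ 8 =1/ 2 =0.50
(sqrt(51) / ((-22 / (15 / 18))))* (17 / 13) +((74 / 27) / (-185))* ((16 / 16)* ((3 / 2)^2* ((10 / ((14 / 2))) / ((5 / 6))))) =-85* sqrt(51) / 1716 - 2 / 35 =-0.41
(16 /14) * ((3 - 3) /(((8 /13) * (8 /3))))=0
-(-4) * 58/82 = 116/41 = 2.83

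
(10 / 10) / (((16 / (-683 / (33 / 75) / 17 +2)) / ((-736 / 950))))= 4.32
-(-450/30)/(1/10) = 150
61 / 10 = 6.10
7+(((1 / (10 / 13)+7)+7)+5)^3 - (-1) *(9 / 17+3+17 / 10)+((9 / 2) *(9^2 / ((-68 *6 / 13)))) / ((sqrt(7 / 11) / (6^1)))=142420159 / 17000 - 9477 *sqrt(77) / 952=8290.30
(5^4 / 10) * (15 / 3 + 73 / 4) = 11625 / 8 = 1453.12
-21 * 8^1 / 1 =-168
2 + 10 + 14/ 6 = 43/ 3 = 14.33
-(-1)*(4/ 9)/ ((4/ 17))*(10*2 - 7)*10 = 2210/ 9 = 245.56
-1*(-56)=56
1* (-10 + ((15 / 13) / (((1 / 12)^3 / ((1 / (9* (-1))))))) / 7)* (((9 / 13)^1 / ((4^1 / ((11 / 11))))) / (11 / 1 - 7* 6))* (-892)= -7606530 / 36673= -207.41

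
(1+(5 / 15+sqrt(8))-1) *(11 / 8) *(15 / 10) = 11 / 16+33 *sqrt(2) / 8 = 6.52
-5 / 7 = -0.71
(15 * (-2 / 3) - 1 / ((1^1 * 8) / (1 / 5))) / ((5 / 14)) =-2807 / 100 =-28.07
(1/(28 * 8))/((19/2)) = 1/2128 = 0.00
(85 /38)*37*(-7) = -579.34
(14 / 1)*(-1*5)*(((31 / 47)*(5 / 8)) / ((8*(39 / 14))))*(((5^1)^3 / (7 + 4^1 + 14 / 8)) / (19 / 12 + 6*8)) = -135625 / 529737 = -0.26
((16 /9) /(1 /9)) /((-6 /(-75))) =200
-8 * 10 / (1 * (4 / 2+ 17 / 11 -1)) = -220 / 7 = -31.43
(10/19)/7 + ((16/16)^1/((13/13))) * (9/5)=1247/665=1.88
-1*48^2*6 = -13824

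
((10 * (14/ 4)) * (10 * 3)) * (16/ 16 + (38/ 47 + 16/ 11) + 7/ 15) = 2024680/ 517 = 3916.21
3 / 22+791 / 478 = 4709 / 2629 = 1.79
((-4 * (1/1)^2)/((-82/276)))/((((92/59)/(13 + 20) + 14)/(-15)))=-1612116/112135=-14.38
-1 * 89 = -89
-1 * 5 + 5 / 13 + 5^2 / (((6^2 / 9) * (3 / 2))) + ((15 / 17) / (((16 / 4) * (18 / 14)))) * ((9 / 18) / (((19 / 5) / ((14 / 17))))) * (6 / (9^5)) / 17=-32153599555 / 71656611039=-0.45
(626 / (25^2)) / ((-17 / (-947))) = 592822 / 10625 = 55.80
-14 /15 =-0.93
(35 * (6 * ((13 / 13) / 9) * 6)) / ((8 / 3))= 105 / 2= 52.50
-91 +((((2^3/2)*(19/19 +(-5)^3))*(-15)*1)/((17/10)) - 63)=71782/17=4222.47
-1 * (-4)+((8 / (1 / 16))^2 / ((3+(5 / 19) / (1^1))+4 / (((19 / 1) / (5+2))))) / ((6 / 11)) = 856604 / 135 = 6345.21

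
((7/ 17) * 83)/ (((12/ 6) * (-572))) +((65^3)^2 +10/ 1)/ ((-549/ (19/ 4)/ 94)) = -654902350233841789/ 10676952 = -61337950215.93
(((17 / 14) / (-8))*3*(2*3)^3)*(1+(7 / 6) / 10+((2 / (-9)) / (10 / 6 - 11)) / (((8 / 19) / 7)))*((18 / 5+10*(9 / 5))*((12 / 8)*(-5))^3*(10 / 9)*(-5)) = -1686997125 / 224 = -7531237.17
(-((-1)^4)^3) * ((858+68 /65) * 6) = -335028 /65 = -5154.28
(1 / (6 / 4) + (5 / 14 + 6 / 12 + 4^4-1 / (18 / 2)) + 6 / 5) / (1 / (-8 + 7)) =-81463 / 315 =-258.61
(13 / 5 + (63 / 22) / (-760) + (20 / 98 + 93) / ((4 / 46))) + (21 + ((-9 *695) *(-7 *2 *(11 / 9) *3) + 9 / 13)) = 3431488541973 / 10650640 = 322186.14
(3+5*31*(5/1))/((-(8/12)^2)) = -3501/2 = -1750.50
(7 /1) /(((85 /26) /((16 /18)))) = 1.90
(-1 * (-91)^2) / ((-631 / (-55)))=-455455 / 631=-721.80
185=185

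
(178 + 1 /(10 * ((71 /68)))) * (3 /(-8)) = -23709 /355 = -66.79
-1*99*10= -990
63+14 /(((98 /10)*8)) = 1769 /28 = 63.18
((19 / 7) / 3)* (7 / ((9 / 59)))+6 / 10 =5686 / 135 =42.12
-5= -5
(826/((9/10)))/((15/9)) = 1652/3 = 550.67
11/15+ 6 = 6.73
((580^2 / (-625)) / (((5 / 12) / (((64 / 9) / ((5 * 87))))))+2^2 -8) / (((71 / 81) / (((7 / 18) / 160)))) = -247247 / 3550000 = -0.07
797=797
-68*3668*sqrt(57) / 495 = -3804.26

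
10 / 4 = 5 / 2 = 2.50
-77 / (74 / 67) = -5159 / 74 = -69.72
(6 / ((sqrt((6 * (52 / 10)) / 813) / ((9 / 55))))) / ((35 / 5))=27 * sqrt(17615) / 5005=0.72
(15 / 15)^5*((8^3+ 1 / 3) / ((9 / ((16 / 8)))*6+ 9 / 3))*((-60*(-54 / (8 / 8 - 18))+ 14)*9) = -2307037 / 85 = -27141.61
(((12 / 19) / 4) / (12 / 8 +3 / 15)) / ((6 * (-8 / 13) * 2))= -65 / 5168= -0.01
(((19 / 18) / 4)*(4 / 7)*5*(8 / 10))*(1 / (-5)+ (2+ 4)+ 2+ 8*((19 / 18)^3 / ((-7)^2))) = 54241732 / 11252115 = 4.82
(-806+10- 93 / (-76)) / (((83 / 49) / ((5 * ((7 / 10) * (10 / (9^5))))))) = -0.28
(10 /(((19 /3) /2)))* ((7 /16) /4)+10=3145 /304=10.35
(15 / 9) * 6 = 10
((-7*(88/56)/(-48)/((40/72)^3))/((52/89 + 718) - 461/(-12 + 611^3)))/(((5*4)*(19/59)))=3201581670651837/11086766771777720000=0.00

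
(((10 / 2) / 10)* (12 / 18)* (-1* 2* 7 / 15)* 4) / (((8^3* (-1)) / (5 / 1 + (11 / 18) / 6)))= 3857 / 311040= 0.01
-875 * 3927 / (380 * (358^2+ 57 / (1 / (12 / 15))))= -3436125 / 48719648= -0.07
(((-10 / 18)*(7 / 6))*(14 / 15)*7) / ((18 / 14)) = -2401 / 729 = -3.29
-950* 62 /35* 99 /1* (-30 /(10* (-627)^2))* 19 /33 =620 /847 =0.73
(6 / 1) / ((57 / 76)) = 8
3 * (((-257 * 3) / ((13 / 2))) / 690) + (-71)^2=7535524 / 1495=5040.48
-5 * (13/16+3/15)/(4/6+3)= -243/176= -1.38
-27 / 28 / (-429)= 9 / 4004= 0.00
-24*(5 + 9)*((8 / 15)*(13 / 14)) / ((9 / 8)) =-6656 / 45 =-147.91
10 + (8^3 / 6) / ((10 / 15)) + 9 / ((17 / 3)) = 2373 / 17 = 139.59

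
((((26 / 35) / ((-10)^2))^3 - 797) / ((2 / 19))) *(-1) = 81157015583257 / 10718750000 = 7571.50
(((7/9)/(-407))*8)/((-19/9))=56/7733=0.01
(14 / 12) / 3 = 7 / 18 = 0.39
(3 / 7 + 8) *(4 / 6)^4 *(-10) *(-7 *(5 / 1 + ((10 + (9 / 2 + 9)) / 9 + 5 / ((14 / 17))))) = 8137280 / 5103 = 1594.61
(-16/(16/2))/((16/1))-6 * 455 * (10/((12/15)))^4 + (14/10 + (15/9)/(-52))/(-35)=-909777834271/13650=-66650390.79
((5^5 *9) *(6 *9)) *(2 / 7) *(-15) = -45562500 / 7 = -6508928.57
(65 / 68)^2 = 4225 / 4624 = 0.91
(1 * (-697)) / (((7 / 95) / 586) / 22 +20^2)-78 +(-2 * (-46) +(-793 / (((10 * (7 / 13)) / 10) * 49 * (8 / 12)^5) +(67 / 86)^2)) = -2141250544098937897 / 9942255261166368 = -215.37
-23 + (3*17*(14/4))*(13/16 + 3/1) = 657.53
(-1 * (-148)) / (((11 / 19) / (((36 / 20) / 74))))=342 / 55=6.22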